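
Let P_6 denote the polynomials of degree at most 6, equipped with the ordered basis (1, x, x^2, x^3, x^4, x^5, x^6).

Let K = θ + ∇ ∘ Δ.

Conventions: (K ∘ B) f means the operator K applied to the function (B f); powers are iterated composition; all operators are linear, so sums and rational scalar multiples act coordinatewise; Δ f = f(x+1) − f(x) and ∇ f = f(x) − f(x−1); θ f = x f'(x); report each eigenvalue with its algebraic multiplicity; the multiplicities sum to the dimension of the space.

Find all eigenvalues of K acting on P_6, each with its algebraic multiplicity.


λ = 0 (multiplicity 1), λ = 1 (multiplicity 1), λ = 2 (multiplicity 1), λ = 3 (multiplicity 1), λ = 4 (multiplicity 1), λ = 5 (multiplicity 1), λ = 6 (multiplicity 1)

image of 1: 0
image of x: x
image of x^2: 2x^2 + 2
image of x^3: 3x^3 + 6x
image of x^4: 4x^4 + 12x^2 + 2
image of x^5: 5x^5 + 20x^3 + 10x
image of x^6: 6x^6 + 30x^4 + 30x^2 + 2
the matrix is upper triangular; its diagonal is (0, 1, 2, 3, 4, 5, 6)
for a triangular matrix the eigenvalues are the diagonal entries, with algebraic multiplicity their repetition count


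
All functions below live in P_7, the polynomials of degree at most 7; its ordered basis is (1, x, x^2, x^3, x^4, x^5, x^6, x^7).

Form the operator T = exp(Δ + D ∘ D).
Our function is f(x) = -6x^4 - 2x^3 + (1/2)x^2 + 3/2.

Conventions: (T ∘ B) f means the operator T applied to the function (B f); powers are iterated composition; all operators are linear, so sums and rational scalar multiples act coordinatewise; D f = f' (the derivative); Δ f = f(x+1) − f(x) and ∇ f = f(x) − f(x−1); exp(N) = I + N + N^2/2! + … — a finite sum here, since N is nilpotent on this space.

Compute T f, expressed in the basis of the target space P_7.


the image equals g(x) = -6x^4 - 26x^3 - (299/2)x^2 - 287x - 649/2

order-1 term: -24x^3 - 114x^2 - 41x - 13/2
order-2 term: -36x^2 - 222x - 407/2
order-3 term: -24x - 110
order-4 term: -6
the series for exp(Δ + D ∘ D) f terminates at order 4
exp(Δ + D ∘ D) f = -6x^4 - 26x^3 - (299/2)x^2 - 287x - 649/2


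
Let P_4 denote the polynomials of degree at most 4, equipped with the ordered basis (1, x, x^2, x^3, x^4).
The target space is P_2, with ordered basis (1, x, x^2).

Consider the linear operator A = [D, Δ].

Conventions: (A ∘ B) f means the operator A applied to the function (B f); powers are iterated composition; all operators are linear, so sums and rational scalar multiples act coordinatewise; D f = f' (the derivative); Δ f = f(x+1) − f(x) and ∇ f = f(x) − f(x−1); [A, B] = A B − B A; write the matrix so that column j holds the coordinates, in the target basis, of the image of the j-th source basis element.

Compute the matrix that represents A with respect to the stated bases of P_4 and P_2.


the matrix is [[0, 0, 0, 0, 0]; [0, 0, 0, 0, 0]; [0, 0, 0, 0, 0]] (rows listed top to bottom)

image of 1: 0
image of x: 0
image of x^2: 0
image of x^3: 0
image of x^4: 0
each image's coordinates form column j of the matrix


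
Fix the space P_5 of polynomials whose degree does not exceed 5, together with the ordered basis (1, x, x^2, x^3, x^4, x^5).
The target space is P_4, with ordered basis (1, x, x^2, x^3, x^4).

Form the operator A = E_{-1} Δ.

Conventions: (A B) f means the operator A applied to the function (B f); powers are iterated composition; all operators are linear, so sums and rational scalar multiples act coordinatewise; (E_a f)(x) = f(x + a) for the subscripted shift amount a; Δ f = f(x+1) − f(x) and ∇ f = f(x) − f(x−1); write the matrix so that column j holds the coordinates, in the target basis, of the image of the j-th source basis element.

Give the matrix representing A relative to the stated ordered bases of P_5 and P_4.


image of 1: 0
image of x: 1
image of x^2: 2x - 1
image of x^3: 3x^2 - 3x + 1
image of x^4: 4x^3 - 6x^2 + 4x - 1
image of x^5: 5x^4 - 10x^3 + 10x^2 - 5x + 1
each image's coordinates form column j of the matrix

the matrix is [[0, 1, -1, 1, -1, 1]; [0, 0, 2, -3, 4, -5]; [0, 0, 0, 3, -6, 10]; [0, 0, 0, 0, 4, -10]; [0, 0, 0, 0, 0, 5]] (rows listed top to bottom)


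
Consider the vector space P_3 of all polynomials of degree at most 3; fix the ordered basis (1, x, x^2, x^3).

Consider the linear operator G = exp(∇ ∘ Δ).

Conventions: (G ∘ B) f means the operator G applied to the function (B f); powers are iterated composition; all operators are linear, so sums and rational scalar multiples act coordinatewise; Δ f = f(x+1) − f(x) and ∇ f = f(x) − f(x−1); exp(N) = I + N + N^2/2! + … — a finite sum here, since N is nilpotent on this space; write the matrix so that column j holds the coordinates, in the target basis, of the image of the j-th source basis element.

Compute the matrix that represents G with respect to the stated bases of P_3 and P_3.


the matrix is [[1, 0, 2, 0]; [0, 1, 0, 6]; [0, 0, 1, 0]; [0, 0, 0, 1]] (rows listed top to bottom)

image of 1: 1
image of x: x
image of x^2: x^2 + 2
image of x^3: x^3 + 6x
each image's coordinates form column j of the matrix


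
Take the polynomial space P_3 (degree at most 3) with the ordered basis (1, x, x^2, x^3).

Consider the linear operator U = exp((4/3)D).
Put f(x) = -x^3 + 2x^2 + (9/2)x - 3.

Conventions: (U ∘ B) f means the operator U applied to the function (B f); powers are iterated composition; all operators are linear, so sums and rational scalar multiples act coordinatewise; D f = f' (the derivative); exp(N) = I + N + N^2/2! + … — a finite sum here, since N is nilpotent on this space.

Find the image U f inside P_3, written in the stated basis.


order-1 term: -4x^2 + (16/3)x + 6
order-2 term: -(16/3)x + 32/9
order-3 term: -64/27
the series for exp((4/3)D) f terminates at order 3
exp((4/3)D) f = -x^3 - 2x^2 + (9/2)x + 113/27

the result is g(x) = -x^3 - 2x^2 + (9/2)x + 113/27


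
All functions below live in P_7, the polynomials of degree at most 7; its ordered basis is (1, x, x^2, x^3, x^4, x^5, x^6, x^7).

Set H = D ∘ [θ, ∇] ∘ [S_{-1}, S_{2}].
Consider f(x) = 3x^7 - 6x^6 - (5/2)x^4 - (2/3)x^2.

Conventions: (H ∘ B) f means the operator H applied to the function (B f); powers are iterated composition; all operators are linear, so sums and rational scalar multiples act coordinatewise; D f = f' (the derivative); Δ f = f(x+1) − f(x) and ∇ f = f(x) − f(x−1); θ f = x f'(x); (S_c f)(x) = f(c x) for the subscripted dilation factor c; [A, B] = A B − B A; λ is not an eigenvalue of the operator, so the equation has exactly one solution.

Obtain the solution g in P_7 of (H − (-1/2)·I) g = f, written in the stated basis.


write g with unknown coordinates in the stated basis and equate coefficients in (H − (-1/2)·I) g = f
solving from the highest basis element down gives g = 6x^7 - 12x^6 - 5x^4 - (4/3)x^2
check: H g = 0
so H g − (-1/2)·g = 3x^7 - 6x^6 - (5/2)x^4 - (2/3)x^2 = f ✓

the result is g(x) = 6x^7 - 12x^6 - 5x^4 - (4/3)x^2


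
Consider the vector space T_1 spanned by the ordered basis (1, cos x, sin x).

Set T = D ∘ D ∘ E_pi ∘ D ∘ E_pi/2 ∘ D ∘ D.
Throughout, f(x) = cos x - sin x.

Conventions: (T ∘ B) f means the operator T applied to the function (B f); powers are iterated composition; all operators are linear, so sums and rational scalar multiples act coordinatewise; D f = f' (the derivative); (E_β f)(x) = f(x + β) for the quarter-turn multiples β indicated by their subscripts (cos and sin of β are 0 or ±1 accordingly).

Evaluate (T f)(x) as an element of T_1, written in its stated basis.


D f = -cos x - sin x
D D f = -cos x + sin x
E_pi/2 (D ∘ D) f = cos x + sin x
D E_pi/2 (D ∘ D) f = cos x - sin x
E_pi (D ∘ E_pi/2) (D ∘ D) f = -cos x + sin x
D E_pi (D ∘ E_pi/2) (D ∘ D) f = cos x + sin x
D D E_pi (D ∘ E_pi/2) (D ∘ D) f = cos x - sin x

the image equals g(x) = cos x - sin x


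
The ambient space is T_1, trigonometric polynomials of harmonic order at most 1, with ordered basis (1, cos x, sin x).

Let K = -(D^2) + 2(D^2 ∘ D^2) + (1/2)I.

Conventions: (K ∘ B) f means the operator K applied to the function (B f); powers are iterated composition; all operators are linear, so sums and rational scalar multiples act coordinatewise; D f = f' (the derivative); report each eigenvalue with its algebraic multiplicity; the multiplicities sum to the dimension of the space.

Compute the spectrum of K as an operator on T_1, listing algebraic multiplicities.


image of 1: 1/2
image of cos x: (7/2)cos x
image of sin x: (7/2)sin x
the matrix is diagonal; its diagonal is (1/2, 7/2, 7/2)
for a triangular matrix the eigenvalues are the diagonal entries, with algebraic multiplicity their repetition count

λ = 1/2 (multiplicity 1), λ = 7/2 (multiplicity 2)


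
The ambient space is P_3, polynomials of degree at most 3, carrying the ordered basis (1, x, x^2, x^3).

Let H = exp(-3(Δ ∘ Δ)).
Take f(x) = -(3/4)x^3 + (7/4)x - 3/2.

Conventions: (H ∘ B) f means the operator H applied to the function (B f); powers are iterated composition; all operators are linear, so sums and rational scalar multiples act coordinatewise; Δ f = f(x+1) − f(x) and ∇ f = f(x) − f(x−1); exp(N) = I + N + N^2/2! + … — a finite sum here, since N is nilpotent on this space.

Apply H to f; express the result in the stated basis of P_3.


the result is g(x) = -(3/4)x^3 + (61/4)x + 12

order-1 term: (27/2)x + 27/2
the series for exp(-3(Δ ∘ Δ)) f terminates at order 1
exp(-3(Δ ∘ Δ)) f = -(3/4)x^3 + (61/4)x + 12


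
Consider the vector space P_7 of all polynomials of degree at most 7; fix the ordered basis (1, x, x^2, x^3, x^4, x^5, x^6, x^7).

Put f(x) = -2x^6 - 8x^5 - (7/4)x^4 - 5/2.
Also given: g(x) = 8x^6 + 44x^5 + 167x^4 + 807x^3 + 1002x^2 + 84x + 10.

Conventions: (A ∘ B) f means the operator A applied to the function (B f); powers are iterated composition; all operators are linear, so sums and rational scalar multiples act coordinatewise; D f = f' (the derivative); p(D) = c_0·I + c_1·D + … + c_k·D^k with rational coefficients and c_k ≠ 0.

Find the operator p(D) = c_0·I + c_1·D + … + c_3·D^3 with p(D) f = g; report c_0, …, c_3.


D^0 f = -2x^6 - 8x^5 - (7/4)x^4 - 5/2
D^1 f = -12x^5 - 40x^4 - 7x^3
D^2 f = -60x^4 - 160x^3 - 21x^2
D^3 f = -240x^3 - 480x^2 - 42x
matching coefficients of g against c_0 f + c_1 Df + … from the top degree down determines the c_i
solution: c_0 = -4, c_1 = -1, c_2 = -2, c_3 = -2

p(D) = -4·I − D − 2·D^2 − 2·D^3, i.e. c_0 = -4, c_1 = -1, c_2 = -2, c_3 = -2


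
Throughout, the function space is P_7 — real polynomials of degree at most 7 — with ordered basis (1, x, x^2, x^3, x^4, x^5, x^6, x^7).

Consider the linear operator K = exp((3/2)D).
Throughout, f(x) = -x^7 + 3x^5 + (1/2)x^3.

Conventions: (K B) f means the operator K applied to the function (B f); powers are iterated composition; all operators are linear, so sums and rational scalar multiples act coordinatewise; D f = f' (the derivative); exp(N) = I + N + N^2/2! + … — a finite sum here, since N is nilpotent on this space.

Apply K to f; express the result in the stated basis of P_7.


order-1 term: -(21/2)x^6 + (45/2)x^4 + (9/4)x^2
order-2 term: -(189/4)x^5 + (135/2)x^3 + (27/8)x
order-3 term: -(945/8)x^4 + (405/4)x^2 + 27/16
order-4 term: -(2835/16)x^3 + (1215/16)x
order-5 term: -(5103/32)x^2 + 729/32
order-6 term: -(5103/64)x
order-7 term: -2187/128
the series for exp((3/2)D) f terminates at order 7
exp((3/2)D) f = -x^7 - (21/2)x^6 - (177/4)x^5 - (765/8)x^4 - (1747/16)x^3 - (1791/32)x^2 - (27/64)x + 945/128

g(x) = -x^7 - (21/2)x^6 - (177/4)x^5 - (765/8)x^4 - (1747/16)x^3 - (1791/32)x^2 - (27/64)x + 945/128


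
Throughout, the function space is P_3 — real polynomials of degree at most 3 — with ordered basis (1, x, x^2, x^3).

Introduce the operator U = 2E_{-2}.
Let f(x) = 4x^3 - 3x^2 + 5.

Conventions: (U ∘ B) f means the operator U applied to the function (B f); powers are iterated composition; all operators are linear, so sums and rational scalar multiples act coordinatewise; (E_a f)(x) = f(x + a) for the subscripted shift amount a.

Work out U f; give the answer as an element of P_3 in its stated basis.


E_{-2} f = 4x^3 - 27x^2 + 60x - 39
(2E_{-2}) f = 8x^3 - 54x^2 + 120x - 78

the image equals g(x) = 8x^3 - 54x^2 + 120x - 78


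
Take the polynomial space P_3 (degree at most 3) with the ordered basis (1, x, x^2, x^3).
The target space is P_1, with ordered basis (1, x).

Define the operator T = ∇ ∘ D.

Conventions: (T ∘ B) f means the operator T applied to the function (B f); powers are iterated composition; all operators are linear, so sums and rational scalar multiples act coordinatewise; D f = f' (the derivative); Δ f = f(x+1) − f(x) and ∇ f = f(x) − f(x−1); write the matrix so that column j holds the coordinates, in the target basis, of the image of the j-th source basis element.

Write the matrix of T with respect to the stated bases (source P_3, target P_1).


the matrix is [[0, 0, 2, -3]; [0, 0, 0, 6]] (rows listed top to bottom)

image of 1: 0
image of x: 0
image of x^2: 2
image of x^3: 6x - 3
each image's coordinates form column j of the matrix


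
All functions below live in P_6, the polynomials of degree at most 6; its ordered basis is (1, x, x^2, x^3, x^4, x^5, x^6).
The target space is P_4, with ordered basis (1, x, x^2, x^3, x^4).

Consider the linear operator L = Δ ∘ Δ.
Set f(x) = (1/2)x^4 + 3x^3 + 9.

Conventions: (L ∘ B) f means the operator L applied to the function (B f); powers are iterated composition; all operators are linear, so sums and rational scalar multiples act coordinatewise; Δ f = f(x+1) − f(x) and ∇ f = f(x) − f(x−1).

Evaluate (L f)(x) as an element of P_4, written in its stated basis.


g(x) = 6x^2 + 30x + 25

Δ f = 2x^3 + 12x^2 + 11x + 7/2
Δ Δ f = 6x^2 + 30x + 25


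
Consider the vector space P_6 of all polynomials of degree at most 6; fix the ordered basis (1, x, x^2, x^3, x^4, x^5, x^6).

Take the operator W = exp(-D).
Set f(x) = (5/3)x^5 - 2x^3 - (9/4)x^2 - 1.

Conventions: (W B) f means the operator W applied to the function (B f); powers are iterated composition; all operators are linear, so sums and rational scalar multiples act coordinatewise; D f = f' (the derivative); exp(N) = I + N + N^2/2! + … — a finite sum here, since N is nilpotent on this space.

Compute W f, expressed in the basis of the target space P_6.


order-1 term: -(25/3)x^4 + 6x^2 + (9/2)x
order-2 term: (50/3)x^3 - 6x - 9/4
order-3 term: -(50/3)x^2 + 2
order-4 term: (25/3)x
order-5 term: -5/3
the series for exp(-D) f terminates at order 5
exp(-D) f = (5/3)x^5 - (25/3)x^4 + (44/3)x^3 - (155/12)x^2 + (41/6)x - 35/12

the result is g(x) = (5/3)x^5 - (25/3)x^4 + (44/3)x^3 - (155/12)x^2 + (41/6)x - 35/12


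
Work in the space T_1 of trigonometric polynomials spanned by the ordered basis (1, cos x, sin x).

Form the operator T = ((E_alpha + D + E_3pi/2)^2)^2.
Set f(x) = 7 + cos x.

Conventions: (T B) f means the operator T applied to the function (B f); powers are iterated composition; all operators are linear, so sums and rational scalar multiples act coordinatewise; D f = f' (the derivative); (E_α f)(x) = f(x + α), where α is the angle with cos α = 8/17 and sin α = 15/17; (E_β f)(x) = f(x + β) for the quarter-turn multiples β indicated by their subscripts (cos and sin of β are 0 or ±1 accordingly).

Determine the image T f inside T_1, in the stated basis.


E_alpha f = 7 + (8/17)cos x - (15/17)sin x
D f = -sin x
E_3pi/2 f = 7 + sin x
(E_alpha + D + E_3pi/2) f = 14 + (8/17)cos x - (15/17)sin x
E_alpha (E_alpha + D + E_3pi/2) f = 14 - (161/289)cos x - (240/289)sin x
D (E_alpha + D + E_3pi/2) f = -(15/17)cos x - (8/17)sin x
E_3pi/2 (E_alpha + D + E_3pi/2) f = 14 + (15/17)cos x + (8/17)sin x
(E_alpha + D + E_3pi/2) (E_alpha + D + E_3pi/2) f = 28 - (161/289)cos x - (240/289)sin x
E_alpha (E_alpha + D + E_3pi/2)^2 f = 28 - (4888/4913)cos x + (495/4913)sin x
D (E_alpha + D + E_3pi/2)^2 f = -(240/289)cos x + (161/289)sin x
E_3pi/2 (E_alpha + D + E_3pi/2)^2 f = 28 + (240/289)cos x - (161/289)sin x
(E_alpha + D + E_3pi/2) (E_alpha + D + E_3pi/2)^2 f = 56 - (4888/4913)cos x + (495/4913)sin x
E_alpha (E_alpha + D + E_3pi/2) (E_alpha + D + E_3pi/2)^2 f = 56 - (31679/83521)cos x + (77280/83521)sin x
D (E_alpha + D + E_3pi/2) (E_alpha + D + E_3pi/2)^2 f = (495/4913)cos x + (4888/4913)sin x
E_3pi/2 (E_alpha + D + E_3pi/2) (E_alpha + D + E_3pi/2)^2 f = 56 - (495/4913)cos x - (4888/4913)sin x
(E_alpha + D + E_3pi/2) (E_alpha + D + E_3pi/2) (E_alpha + D + E_3pi/2)^2 f = 112 - (31679/83521)cos x + (77280/83521)sin x

g(x) = 112 - (31679/83521)cos x + (77280/83521)sin x


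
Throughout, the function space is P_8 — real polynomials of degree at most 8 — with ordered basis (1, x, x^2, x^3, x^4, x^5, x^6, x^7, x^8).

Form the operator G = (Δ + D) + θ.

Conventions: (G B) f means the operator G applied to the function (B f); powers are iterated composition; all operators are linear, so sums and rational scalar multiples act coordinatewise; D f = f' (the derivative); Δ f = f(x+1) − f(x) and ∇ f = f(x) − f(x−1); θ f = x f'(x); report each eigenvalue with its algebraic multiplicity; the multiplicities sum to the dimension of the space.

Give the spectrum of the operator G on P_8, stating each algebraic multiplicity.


λ = 0 (multiplicity 1), λ = 1 (multiplicity 1), λ = 2 (multiplicity 1), λ = 3 (multiplicity 1), λ = 4 (multiplicity 1), λ = 5 (multiplicity 1), λ = 6 (multiplicity 1), λ = 7 (multiplicity 1), λ = 8 (multiplicity 1)

image of 1: 0
image of x: x + 2
image of x^2: 2x^2 + 4x + 1
image of x^3: 3x^3 + 6x^2 + 3x + 1
image of x^4: 4x^4 + 8x^3 + 6x^2 + 4x + 1
image of x^5: 5x^5 + 10x^4 + 10x^3 + 10x^2 + 5x + 1
image of x^6: 6x^6 + 12x^5 + 15x^4 + 20x^3 + 15x^2 + 6x + 1
image of x^7: 7x^7 + 14x^6 + 21x^5 + 35x^4 + 35x^3 + 21x^2 + 7x + 1
image of x^8: 8x^8 + 16x^7 + 28x^6 + 56x^5 + 70x^4 + 56x^3 + 28x^2 + 8x + 1
the matrix is upper triangular; its diagonal is (0, 1, 2, 3, 4, 5, 6, 7, 8)
for a triangular matrix the eigenvalues are the diagonal entries, with algebraic multiplicity their repetition count


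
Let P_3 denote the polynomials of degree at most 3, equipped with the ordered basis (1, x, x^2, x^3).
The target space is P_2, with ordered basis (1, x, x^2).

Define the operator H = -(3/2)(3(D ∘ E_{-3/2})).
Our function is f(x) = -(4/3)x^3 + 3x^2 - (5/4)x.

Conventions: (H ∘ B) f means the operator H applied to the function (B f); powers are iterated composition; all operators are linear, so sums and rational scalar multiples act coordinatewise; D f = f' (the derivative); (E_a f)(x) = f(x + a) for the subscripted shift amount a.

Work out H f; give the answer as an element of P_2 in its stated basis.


the result is g(x) = 18x^2 - 81x + 693/8

E_{-3/2} f = -(4/3)x^3 + 9x^2 - (77/4)x + 105/8
D E_{-3/2} f = -4x^2 + 18x - 77/4
(3(D ∘ E_{-3/2})) f = -12x^2 + 54x - 231/4
(-(3/2)(3(D ∘ E_{-3/2}))) f = 18x^2 - 81x + 693/8


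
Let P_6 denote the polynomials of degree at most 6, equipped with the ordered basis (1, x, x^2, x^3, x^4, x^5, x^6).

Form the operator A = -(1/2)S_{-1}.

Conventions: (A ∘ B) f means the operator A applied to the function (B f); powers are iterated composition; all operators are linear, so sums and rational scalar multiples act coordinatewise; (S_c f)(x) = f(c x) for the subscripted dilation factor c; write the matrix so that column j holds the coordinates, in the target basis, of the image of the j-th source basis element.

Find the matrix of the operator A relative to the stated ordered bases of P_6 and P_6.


the matrix is [[-1/2, 0, 0, 0, 0, 0, 0]; [0, 1/2, 0, 0, 0, 0, 0]; [0, 0, -1/2, 0, 0, 0, 0]; [0, 0, 0, 1/2, 0, 0, 0]; [0, 0, 0, 0, -1/2, 0, 0]; [0, 0, 0, 0, 0, 1/2, 0]; [0, 0, 0, 0, 0, 0, -1/2]] (rows listed top to bottom)

image of 1: -1/2
image of x: (1/2)x
image of x^2: -(1/2)x^2
image of x^3: (1/2)x^3
image of x^4: -(1/2)x^4
image of x^5: (1/2)x^5
image of x^6: -(1/2)x^6
each image's coordinates form column j of the matrix


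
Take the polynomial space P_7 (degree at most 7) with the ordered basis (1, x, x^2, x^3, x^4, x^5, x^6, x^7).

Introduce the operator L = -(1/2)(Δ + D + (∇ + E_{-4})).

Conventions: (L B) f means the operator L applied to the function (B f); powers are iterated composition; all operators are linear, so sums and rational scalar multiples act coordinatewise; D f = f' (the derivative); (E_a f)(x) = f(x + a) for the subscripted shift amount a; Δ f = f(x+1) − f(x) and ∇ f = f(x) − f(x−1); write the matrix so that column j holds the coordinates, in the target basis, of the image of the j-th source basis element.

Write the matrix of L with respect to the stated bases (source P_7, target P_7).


the matrix is [[-1/2, 1/2, -8, 31, -128, 511, -2048, 8191]; [0, -1/2, 1, -24, 124, -640, 3066, -14336]; [0, 0, -1/2, 3/2, -48, 310, -1920, 10731]; [0, 0, 0, -1/2, 2, -80, 620, -4480]; [0, 0, 0, 0, -1/2, 5/2, -120, 1085]; [0, 0, 0, 0, 0, -1/2, 3, -168]; [0, 0, 0, 0, 0, 0, -1/2, 7/2]; [0, 0, 0, 0, 0, 0, 0, -1/2]] (rows listed top to bottom)

image of 1: -1/2
image of x: -(1/2)x + 1/2
image of x^2: -(1/2)x^2 + x - 8
image of x^3: -(1/2)x^3 + (3/2)x^2 - 24x + 31
image of x^4: -(1/2)x^4 + 2x^3 - 48x^2 + 124x - 128
image of x^5: -(1/2)x^5 + (5/2)x^4 - 80x^3 + 310x^2 - 640x + 511
image of x^6: -(1/2)x^6 + 3x^5 - 120x^4 + 620x^3 - 1920x^2 + 3066x - 2048
image of x^7: -(1/2)x^7 + (7/2)x^6 - 168x^5 + 1085x^4 - 4480x^3 + 10731x^2 - 14336x + 8191
each image's coordinates form column j of the matrix


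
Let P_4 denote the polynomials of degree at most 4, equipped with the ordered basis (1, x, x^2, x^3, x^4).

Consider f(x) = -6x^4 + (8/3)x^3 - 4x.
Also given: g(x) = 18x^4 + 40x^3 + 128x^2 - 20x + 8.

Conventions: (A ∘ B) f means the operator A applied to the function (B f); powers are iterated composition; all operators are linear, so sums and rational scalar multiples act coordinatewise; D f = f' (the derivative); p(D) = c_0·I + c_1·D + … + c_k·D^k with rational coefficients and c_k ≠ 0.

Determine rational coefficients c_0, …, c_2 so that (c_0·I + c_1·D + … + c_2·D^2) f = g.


c_0 = -3, c_1 = -2, c_2 = -2

D^0 f = -6x^4 + (8/3)x^3 - 4x
D^1 f = -24x^3 + 8x^2 - 4
D^2 f = -72x^2 + 16x
matching coefficients of g against c_0 f + c_1 Df + … from the top degree down determines the c_i
solution: c_0 = -3, c_1 = -2, c_2 = -2


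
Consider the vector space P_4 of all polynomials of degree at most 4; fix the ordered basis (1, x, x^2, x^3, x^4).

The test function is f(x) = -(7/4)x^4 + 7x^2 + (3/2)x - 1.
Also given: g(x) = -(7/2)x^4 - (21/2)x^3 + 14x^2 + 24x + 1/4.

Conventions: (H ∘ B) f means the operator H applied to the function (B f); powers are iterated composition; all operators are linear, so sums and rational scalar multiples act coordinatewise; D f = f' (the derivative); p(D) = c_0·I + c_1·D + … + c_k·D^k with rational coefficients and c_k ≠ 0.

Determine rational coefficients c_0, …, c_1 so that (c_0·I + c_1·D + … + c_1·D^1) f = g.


c_0 = 2, c_1 = 3/2

D^0 f = -(7/4)x^4 + 7x^2 + (3/2)x - 1
D^1 f = -7x^3 + 14x + 3/2
matching coefficients of g against c_0 f + c_1 Df + … from the top degree down determines the c_i
solution: c_0 = 2, c_1 = 3/2


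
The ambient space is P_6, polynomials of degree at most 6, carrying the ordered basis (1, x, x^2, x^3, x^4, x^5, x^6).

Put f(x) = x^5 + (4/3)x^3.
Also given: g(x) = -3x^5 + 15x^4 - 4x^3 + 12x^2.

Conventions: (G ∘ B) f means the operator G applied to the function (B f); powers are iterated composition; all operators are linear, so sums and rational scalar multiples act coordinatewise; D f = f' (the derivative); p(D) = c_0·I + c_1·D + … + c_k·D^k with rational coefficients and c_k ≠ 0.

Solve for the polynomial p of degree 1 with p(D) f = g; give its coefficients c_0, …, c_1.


p(D) = -3·I + 3·D, i.e. c_0 = -3, c_1 = 3

D^0 f = x^5 + (4/3)x^3
D^1 f = 5x^4 + 4x^2
matching coefficients of g against c_0 f + c_1 Df + … from the top degree down determines the c_i
solution: c_0 = -3, c_1 = 3


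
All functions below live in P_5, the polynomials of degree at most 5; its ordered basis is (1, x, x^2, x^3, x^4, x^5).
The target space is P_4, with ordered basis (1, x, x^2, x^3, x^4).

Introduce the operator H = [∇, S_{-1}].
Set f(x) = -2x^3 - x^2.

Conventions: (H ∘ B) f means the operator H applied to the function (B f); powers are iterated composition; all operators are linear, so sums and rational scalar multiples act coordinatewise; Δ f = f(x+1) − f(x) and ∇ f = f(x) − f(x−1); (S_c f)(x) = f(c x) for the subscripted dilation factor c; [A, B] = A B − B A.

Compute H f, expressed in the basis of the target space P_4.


S_{-1} f = 2x^3 - x^2
∇ S_{-1} f = 6x^2 - 8x + 3
∇ f = -6x^2 + 4x - 1
S_{-1} ∇ f = -6x^2 - 4x - 1
[∇, S_{-1}] f = 12x^2 - 4x + 4

the image equals g(x) = 12x^2 - 4x + 4


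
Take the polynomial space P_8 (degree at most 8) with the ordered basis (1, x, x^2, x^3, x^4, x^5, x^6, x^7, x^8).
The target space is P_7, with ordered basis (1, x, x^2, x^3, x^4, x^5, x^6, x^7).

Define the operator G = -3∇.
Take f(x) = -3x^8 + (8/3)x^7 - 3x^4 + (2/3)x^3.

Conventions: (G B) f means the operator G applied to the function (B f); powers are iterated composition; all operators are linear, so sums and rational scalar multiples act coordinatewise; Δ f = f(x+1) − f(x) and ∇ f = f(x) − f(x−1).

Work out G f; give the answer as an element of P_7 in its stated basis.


g(x) = 72x^7 - 308x^6 + 672x^5 - 910x^4 + 820x^3 - 480x^2 + 170x - 28

∇ f = -24x^7 + (308/3)x^6 - 224x^5 + (910/3)x^4 - (820/3)x^3 + 160x^2 - (170/3)x + 28/3
(-3∇) f = 72x^7 - 308x^6 + 672x^5 - 910x^4 + 820x^3 - 480x^2 + 170x - 28


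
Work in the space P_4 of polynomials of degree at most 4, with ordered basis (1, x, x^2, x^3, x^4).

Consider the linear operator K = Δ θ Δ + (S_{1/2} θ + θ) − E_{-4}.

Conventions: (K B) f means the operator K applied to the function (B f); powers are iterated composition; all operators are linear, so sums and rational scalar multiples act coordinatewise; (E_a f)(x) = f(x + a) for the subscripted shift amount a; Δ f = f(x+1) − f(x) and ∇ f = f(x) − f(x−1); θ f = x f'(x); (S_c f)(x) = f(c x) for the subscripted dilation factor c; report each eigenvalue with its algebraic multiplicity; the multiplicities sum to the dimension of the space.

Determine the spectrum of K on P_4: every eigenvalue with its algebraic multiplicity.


λ = -1 (multiplicity 1), λ = 1/2 (multiplicity 1), λ = 3/2 (multiplicity 1), λ = 19/8 (multiplicity 1), λ = 13/4 (multiplicity 1)

image of 1: -1
image of x: (1/2)x + 4
image of x^2: (3/2)x^2 + 8x - 14
image of x^3: (19/8)x^3 + 12x^2 - 36x + 73
image of x^4: (13/4)x^4 + 16x^3 - 60x^2 + 316x - 228
the matrix is upper triangular; its diagonal is (-1, 1/2, 3/2, 19/8, 13/4)
for a triangular matrix the eigenvalues are the diagonal entries, with algebraic multiplicity their repetition count


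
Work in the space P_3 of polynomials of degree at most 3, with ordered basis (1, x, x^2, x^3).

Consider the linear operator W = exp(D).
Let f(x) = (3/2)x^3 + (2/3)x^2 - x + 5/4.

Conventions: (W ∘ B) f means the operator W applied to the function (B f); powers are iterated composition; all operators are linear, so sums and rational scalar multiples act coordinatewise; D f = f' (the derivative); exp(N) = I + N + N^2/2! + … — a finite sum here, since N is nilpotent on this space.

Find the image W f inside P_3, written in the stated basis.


order-1 term: (9/2)x^2 + (4/3)x - 1
order-2 term: (9/2)x + 2/3
order-3 term: 3/2
the series for exp(D) f terminates at order 3
exp(D) f = (3/2)x^3 + (31/6)x^2 + (29/6)x + 29/12

the image equals g(x) = (3/2)x^3 + (31/6)x^2 + (29/6)x + 29/12


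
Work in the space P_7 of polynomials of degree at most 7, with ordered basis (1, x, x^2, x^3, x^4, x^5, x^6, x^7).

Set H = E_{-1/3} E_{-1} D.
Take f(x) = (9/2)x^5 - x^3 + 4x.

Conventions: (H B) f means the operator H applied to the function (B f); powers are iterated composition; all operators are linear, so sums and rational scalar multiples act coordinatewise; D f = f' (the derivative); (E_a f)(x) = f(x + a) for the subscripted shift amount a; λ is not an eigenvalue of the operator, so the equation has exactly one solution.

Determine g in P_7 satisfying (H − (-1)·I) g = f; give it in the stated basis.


the result is g(x) = (9/2)x^5 - (45/2)x^4 + 209x^3 - 1227x^2 + (14470/3)x - 85450/9

write g with unknown coordinates in the stated basis and equate coefficients in (H − (-1)·I) g = f
solving from the highest basis element down gives g = (9/2)x^5 - (45/2)x^4 + 209x^3 - 1227x^2 + (14470/3)x - 85450/9
check: H g = (45/2)x^4 - 210x^3 + 1227x^2 - (14458/3)x + 85450/9
so H g − (-1)·g = (9/2)x^5 - x^3 + 4x = f ✓


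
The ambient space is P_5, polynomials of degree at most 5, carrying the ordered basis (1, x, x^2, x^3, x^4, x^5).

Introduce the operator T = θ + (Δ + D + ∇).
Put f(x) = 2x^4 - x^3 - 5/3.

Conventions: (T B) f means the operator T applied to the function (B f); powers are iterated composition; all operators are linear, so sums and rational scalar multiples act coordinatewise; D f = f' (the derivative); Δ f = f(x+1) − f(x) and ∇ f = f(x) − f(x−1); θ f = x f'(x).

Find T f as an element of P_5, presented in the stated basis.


θ f = 8x^4 - 3x^3
Δ f = 8x^3 + 9x^2 + 5x + 1
D f = 8x^3 - 3x^2
∇ f = 8x^3 - 15x^2 + 11x - 3
(Δ + D + ∇) f = 24x^3 - 9x^2 + 16x - 2
(θ + (Δ + D + ∇)) f = 8x^4 + 21x^3 - 9x^2 + 16x - 2

the image equals g(x) = 8x^4 + 21x^3 - 9x^2 + 16x - 2


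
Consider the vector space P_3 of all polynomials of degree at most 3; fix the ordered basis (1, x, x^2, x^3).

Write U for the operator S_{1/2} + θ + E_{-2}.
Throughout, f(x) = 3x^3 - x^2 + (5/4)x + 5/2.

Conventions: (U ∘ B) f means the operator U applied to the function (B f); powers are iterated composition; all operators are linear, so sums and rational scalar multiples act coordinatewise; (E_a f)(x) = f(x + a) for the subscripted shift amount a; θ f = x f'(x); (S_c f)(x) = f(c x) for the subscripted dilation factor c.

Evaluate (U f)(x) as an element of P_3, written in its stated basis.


S_{1/2} f = (3/8)x^3 - (1/4)x^2 + (5/8)x + 5/2
θ f = 9x^3 - 2x^2 + (5/4)x
E_{-2} f = 3x^3 - 19x^2 + (165/4)x - 28
(S_{1/2} + θ + E_{-2}) f = (99/8)x^3 - (85/4)x^2 + (345/8)x - 51/2

the result is g(x) = (99/8)x^3 - (85/4)x^2 + (345/8)x - 51/2


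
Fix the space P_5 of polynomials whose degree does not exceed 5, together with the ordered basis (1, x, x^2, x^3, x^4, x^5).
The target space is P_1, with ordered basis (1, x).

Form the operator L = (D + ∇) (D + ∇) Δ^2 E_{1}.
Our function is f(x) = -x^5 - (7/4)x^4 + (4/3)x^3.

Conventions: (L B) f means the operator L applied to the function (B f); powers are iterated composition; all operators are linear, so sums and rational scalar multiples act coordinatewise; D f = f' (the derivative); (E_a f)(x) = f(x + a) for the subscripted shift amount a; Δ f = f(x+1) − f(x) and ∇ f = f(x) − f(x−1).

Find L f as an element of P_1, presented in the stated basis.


the image equals g(x) = -480x - 888

E_{1} f = -x^5 - (27/4)x^4 - (47/3)x^3 - (33/2)x^2 - 8x - 17/12
Δ E_{1} f = -5x^4 - 37x^3 - (195/2)x^2 - 112x - 575/12
Δ Δ E_{1} f = -20x^3 - 141x^2 - 326x - 503/2
D Δ^2 E_{1} f = -60x^2 - 282x - 326
∇ Δ^2 E_{1} f = -60x^2 - 222x - 205
(D + ∇) Δ^2 E_{1} f = -120x^2 - 504x - 531
D ((D + ∇) Δ^2 E_{1}) f = -240x - 504
∇ ((D + ∇) Δ^2 E_{1}) f = -240x - 384
(D + ∇) ((D + ∇) Δ^2 E_{1}) f = -480x - 888


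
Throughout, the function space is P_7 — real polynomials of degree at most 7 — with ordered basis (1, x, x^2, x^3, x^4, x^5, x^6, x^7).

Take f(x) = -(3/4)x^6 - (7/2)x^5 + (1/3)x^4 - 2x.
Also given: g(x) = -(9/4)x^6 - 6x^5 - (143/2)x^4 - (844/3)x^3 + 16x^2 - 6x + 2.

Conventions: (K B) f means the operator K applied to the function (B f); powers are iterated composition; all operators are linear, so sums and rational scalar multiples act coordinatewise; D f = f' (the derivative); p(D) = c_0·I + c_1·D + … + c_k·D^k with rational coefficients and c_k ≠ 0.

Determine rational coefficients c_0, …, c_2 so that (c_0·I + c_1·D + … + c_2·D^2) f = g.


p(D) = 3·I − D + 4·D^2, i.e. c_0 = 3, c_1 = -1, c_2 = 4

D^0 f = -(3/4)x^6 - (7/2)x^5 + (1/3)x^4 - 2x
D^1 f = -(9/2)x^5 - (35/2)x^4 + (4/3)x^3 - 2
D^2 f = -(45/2)x^4 - 70x^3 + 4x^2
matching coefficients of g against c_0 f + c_1 Df + … from the top degree down determines the c_i
solution: c_0 = 3, c_1 = -1, c_2 = 4


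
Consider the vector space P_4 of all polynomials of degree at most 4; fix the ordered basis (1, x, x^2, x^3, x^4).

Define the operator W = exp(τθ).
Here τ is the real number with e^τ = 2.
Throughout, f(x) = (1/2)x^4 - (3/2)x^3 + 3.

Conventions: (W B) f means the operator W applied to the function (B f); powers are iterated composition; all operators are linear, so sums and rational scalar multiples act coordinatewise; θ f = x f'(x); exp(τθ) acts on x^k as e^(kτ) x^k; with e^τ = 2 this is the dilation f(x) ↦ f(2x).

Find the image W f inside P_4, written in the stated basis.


g(x) = 8x^4 - 12x^3 + 3

exp(τθ) x^k = e^(kτ) x^k; with e^τ = 2 this sends x^k to 2^k x^k
x^3 ↦ 8 x^3
x^4 ↦ 16 x^4
applying this coordinatewise to f: exp(τθ) f = 8x^4 - 12x^3 + 3


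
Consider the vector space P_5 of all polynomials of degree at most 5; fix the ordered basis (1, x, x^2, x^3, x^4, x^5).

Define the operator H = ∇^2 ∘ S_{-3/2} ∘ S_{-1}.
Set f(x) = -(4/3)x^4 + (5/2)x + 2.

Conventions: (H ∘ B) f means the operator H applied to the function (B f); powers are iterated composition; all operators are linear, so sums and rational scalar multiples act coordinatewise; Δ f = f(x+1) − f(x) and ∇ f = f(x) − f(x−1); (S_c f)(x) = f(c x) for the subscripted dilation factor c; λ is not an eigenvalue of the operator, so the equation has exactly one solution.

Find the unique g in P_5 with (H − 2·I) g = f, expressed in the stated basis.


write g with unknown coordinates in the stated basis and equate coefficients in (H − 2·I) g = f
solving from the highest basis element down gives g = (2/3)x^4 + (81/4)x^2 - (167/4)x + 1091/16
check: H g = (81/2)x^2 - 81x + 1107/8
so H g − 2·g = -(4/3)x^4 + (5/2)x + 2 = f ✓

g(x) = (2/3)x^4 + (81/4)x^2 - (167/4)x + 1091/16


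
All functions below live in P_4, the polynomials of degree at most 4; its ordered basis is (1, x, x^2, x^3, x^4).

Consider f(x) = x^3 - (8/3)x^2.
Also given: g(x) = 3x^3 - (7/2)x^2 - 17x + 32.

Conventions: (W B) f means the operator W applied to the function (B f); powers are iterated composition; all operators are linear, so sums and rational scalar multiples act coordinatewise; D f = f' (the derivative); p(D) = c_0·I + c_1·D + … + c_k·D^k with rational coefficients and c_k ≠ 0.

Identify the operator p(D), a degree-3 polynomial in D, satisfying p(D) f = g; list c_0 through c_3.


p(D) = 3·I + (3/2)·D − (3/2)·D^2 + 4·D^3, i.e. c_0 = 3, c_1 = 3/2, c_2 = -3/2, c_3 = 4

D^0 f = x^3 - (8/3)x^2
D^1 f = 3x^2 - (16/3)x
D^2 f = 6x - 16/3
D^3 f = 6
matching coefficients of g against c_0 f + c_1 Df + … from the top degree down determines the c_i
solution: c_0 = 3, c_1 = 3/2, c_2 = -3/2, c_3 = 4


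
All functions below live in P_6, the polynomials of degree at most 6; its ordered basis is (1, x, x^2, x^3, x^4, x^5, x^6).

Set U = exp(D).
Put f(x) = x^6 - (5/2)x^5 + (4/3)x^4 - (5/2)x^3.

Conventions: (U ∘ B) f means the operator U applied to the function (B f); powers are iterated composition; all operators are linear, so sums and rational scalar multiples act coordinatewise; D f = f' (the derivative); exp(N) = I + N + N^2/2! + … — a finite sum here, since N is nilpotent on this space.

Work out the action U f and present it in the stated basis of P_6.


order-1 term: 6x^5 - (25/2)x^4 + (16/3)x^3 - (15/2)x^2
order-2 term: 15x^4 - 25x^3 + 8x^2 - (15/2)x
order-3 term: 20x^3 - 25x^2 + (16/3)x - 5/2
order-4 term: 15x^2 - (25/2)x + 4/3
order-5 term: 6x - 5/2
order-6 term: 1
the series for exp(D) f terminates at order 6
exp(D) f = x^6 + (7/2)x^5 + (23/6)x^4 - (13/6)x^3 - (19/2)x^2 - (26/3)x - 8/3

the image equals g(x) = x^6 + (7/2)x^5 + (23/6)x^4 - (13/6)x^3 - (19/2)x^2 - (26/3)x - 8/3


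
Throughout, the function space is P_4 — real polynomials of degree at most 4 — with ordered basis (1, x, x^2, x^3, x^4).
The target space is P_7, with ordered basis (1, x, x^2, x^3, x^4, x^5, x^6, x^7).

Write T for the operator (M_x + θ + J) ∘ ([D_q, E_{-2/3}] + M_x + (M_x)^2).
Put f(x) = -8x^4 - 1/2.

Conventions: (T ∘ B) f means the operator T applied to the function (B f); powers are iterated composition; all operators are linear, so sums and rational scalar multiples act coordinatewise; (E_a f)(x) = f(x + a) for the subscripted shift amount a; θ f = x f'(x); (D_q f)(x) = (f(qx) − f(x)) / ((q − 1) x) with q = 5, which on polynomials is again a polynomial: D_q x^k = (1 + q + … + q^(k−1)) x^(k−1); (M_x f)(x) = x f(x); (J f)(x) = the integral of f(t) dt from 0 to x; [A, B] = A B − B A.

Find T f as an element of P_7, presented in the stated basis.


E_{-2/3} f = -8x^4 + (64/3)x^3 - (64/3)x^2 + (256/27)x - 337/162
D_q E_{-2/3} f = -1248x^3 + (1984/3)x^2 - 128x + 256/27
D_q f = -1248x^3
E_{-2/3} D_q f = -1248x^3 + 2496x^2 - 1664x + 3328/9
[D_q, E_{-2/3}] f = -(5504/3)x^2 + 1536x - 9728/27
M_x f = -8x^5 - (1/2)x
M_x f = -8x^5 - (1/2)x
M_x M_x f = -8x^6 - (1/2)x^2
([D_q, E_{-2/3}] + M_x + (M_x)^2) f = -8x^6 - 8x^5 - (11011/6)x^2 + (3071/2)x - 9728/27
M_x ([D_q, E_{-2/3}] + M_x + (M_x)^2) f = -8x^7 - 8x^6 - (11011/6)x^3 + (3071/2)x^2 - (9728/27)x
θ ([D_q, E_{-2/3}] + M_x + (M_x)^2) f = -48x^6 - 40x^5 - (11011/3)x^2 + (3071/2)x
J ([D_q, E_{-2/3}] + M_x + (M_x)^2) f = -(8/7)x^7 - (4/3)x^6 - (11011/18)x^3 + (3071/4)x^2 - (9728/27)x
(M_x + θ + J) ([D_q, E_{-2/3}] + M_x + (M_x)^2) f = -(64/7)x^7 - (172/3)x^6 - 40x^5 - (22022/9)x^3 - (16405/12)x^2 + (44005/54)x

g(x) = -(64/7)x^7 - (172/3)x^6 - 40x^5 - (22022/9)x^3 - (16405/12)x^2 + (44005/54)x


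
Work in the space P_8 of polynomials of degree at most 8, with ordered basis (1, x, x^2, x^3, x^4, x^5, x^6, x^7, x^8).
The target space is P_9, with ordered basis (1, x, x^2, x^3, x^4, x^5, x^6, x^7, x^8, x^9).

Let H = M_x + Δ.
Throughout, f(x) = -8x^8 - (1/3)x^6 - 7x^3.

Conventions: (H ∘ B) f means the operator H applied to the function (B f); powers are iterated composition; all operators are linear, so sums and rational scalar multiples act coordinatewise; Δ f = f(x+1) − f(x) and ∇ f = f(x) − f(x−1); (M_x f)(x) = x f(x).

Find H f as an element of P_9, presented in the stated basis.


g(x) = -8x^9 - (193/3)x^7 - 224x^6 - 450x^5 - 572x^4 - (1364/3)x^3 - 250x^2 - 87x - 46/3

M_x f = -8x^9 - (1/3)x^7 - 7x^4
Δ f = -64x^7 - 224x^6 - 450x^5 - 565x^4 - (1364/3)x^3 - 250x^2 - 87x - 46/3
(M_x + Δ) f = -8x^9 - (193/3)x^7 - 224x^6 - 450x^5 - 572x^4 - (1364/3)x^3 - 250x^2 - 87x - 46/3


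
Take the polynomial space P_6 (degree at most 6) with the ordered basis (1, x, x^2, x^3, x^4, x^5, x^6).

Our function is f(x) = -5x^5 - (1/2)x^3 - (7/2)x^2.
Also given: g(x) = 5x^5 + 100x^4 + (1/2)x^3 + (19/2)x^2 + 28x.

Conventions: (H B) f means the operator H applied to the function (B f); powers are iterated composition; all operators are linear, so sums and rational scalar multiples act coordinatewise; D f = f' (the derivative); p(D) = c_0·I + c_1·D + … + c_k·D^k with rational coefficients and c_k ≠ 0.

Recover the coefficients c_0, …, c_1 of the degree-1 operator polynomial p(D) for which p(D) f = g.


c_0 = -1, c_1 = -4

D^0 f = -5x^5 - (1/2)x^3 - (7/2)x^2
D^1 f = -25x^4 - (3/2)x^2 - 7x
matching coefficients of g against c_0 f + c_1 Df + … from the top degree down determines the c_i
solution: c_0 = -1, c_1 = -4


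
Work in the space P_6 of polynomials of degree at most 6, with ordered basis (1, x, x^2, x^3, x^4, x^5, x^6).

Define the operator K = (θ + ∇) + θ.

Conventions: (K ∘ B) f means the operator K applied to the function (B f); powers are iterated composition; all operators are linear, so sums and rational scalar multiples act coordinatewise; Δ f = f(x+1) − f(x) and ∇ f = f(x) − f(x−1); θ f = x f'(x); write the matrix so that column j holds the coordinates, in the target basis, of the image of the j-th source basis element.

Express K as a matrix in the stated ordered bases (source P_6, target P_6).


image of 1: 0
image of x: 2x + 1
image of x^2: 4x^2 + 2x - 1
image of x^3: 6x^3 + 3x^2 - 3x + 1
image of x^4: 8x^4 + 4x^3 - 6x^2 + 4x - 1
image of x^5: 10x^5 + 5x^4 - 10x^3 + 10x^2 - 5x + 1
image of x^6: 12x^6 + 6x^5 - 15x^4 + 20x^3 - 15x^2 + 6x - 1
each image's coordinates form column j of the matrix

the matrix is [[0, 1, -1, 1, -1, 1, -1]; [0, 2, 2, -3, 4, -5, 6]; [0, 0, 4, 3, -6, 10, -15]; [0, 0, 0, 6, 4, -10, 20]; [0, 0, 0, 0, 8, 5, -15]; [0, 0, 0, 0, 0, 10, 6]; [0, 0, 0, 0, 0, 0, 12]] (rows listed top to bottom)
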